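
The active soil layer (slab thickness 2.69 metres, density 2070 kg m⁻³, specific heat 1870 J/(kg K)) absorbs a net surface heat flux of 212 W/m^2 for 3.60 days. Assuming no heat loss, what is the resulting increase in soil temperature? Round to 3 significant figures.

6.33 K

Areal heat capacity C = ρ c_p D = 2070 × 1870 × 2.69 = 1.04×10^7 J/(m²·K).
Net heat input Q = F Δt = 212 × (3.60 days × 86400 s/day) = 6.59×10^7 J/m².
ΔT = Q / C = 6.59×10^7 / 1.04×10^7 = 6.33 K.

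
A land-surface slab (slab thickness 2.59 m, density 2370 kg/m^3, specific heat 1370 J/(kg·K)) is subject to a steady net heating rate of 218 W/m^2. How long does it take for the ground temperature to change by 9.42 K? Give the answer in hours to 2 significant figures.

100 hours

Areal heat capacity C = ρ c_p D = 2370 × 1370 × 2.59 = 8.41×10^6 J/(m^2 K).
Time required: Δt = C ΔT / F = 8.41×10^6 × 9.42 / 218 = 3.63×10^5 s.
In hours: 3.63×10^5 s / (3600 s/hour) = 101 hours.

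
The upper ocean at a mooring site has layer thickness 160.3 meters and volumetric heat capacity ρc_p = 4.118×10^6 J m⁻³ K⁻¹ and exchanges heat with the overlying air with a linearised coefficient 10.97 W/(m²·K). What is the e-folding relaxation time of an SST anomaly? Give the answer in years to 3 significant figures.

Areal heat capacity C = ρc_p × D = 4.118×10^6 × 160.3 = 6.60×10^8 J/(m²·K).
Relaxation time τ = C / λ = 6.60×10^8 / 10.97 = 6.02×10^7 s.
In years: 6.02×10^7 s / (3.156×10^7 s/year) = 1.91 years.

1.91 years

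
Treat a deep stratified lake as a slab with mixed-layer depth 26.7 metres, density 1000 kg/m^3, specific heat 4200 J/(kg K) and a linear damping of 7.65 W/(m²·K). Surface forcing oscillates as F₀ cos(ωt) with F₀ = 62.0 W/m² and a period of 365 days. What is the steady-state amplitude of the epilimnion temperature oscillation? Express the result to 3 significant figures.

Areal heat capacity C = ρ c_p D = 1000 × 4200 × 26.7 = 1.12×10^8 J m⁻² K⁻¹.
Angular frequency ω = 2π / T = 2π / 3.15×10^7 s = 1.99×10^-7 s⁻¹.
√((Cω)² + λ²) = √((22.3)² + 7.65²) = 23.6 W/(m²·K).
Amplitude A = F₀ / √((Cω)²+λ²) = 62.0 / 23.6 = 2.63 K.

2.63 K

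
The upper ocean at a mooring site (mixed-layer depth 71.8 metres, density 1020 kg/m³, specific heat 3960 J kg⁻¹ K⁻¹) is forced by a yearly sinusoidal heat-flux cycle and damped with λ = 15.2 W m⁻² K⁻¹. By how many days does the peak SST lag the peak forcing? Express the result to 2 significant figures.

76 days

Areal heat capacity C = ρ c_p D = 1020 × 3960 × 71.8 = 2.90×10^8 J/(m²·K).
ω = 2π / 3.15×10^7 s = 1.99×10^-7 s⁻¹.
Phase lag φ = arctan(Cω/λ) = arctan(57.8/15.2) = 1.31 rad.
Time lag = φ / ω = 1.31 / 1.99×10^-7 = 6.59×10^6 s = 76.3 days.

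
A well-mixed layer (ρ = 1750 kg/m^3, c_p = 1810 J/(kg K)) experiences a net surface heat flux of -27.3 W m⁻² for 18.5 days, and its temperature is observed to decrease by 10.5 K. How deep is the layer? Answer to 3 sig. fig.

Heat input Q = F Δt = -27.3 × 1.60×10^6 s = -4.36×10^7 J/m².
Required areal heat capacity C = Q / ΔT = 4.16×10^6 J/(m²·K).
Depth D = C / (ρ c_p) = 4.16×10^6 / (1750 × 1810) = 1.31 m.

1.31 m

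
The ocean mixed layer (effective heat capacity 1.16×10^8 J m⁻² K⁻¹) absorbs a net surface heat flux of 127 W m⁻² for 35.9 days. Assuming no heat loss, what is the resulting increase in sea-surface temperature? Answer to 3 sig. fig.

3.40 K

Areal heat capacity C = 1.16×10^8 J m⁻² K⁻¹ (given).
Net heat input Q = F Δt = 127 × (35.9 days × 86400 s/day) = 3.94×10^8 J/m².
ΔT = Q / C = 3.94×10^8 / 1.16×10^8 = 3.40 K.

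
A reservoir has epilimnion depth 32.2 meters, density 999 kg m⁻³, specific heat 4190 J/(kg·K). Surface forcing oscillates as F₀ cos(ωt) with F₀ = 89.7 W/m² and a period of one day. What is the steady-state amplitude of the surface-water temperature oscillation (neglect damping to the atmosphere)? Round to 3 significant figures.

Areal heat capacity C = ρ c_p D = 999 × 4190 × 32.2 = 1.35×10^8 J m⁻² K⁻¹.
Angular frequency ω = 2π / T = 2π / 86400 s = 7.27×10^-5 s⁻¹.
Cω = 1.35×10^8 × 7.27×10^-5 = 9800 W/(m²·K).
Amplitude A = F₀ / (Cω) = 89.7 / 9800 = 0.00915 K.

0.00915 K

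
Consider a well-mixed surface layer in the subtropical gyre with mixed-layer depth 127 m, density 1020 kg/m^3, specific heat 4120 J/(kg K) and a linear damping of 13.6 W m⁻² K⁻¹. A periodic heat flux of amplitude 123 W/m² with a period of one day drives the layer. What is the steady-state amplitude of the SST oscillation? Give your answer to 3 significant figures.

0.00317 K

Areal heat capacity C = ρ c_p D = 1020 × 4120 × 127 = 5.34×10^8 J m⁻² K⁻¹.
Angular frequency ω = 2π / T = 2π / 86400 s = 7.27×10^-5 s⁻¹.
√((Cω)² + λ²) = √((38800)² + 13.6²) = 38800 W/(m²·K).
Amplitude A = F₀ / √((Cω)²+λ²) = 123 / 38800 = 0.00317 K.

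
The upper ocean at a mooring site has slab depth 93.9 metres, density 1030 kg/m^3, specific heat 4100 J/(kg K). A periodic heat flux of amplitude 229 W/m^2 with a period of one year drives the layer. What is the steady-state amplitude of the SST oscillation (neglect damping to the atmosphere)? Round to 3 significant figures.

Areal heat capacity C = ρ c_p D = 1030 × 4100 × 93.9 = 3.97×10^8 J/(m²·K).
Angular frequency ω = 2π / T = 2π / 3.15×10^7 s = 1.99×10^-7 s⁻¹.
Cω = 3.97×10^8 × 1.99×10^-7 = 79.0 W/(m²·K).
Amplitude A = F₀ / (Cω) = 229 / 79.0 = 2.90 K.

2.90 K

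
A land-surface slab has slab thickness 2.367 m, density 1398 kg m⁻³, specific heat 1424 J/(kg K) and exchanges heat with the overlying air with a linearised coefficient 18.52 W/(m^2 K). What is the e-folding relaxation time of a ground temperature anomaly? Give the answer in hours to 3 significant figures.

70.7 hours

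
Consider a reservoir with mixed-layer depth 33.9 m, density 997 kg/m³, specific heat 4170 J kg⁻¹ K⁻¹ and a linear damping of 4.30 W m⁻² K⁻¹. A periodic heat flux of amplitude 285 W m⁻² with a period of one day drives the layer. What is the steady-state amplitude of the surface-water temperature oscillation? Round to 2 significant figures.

0.028 K

Areal heat capacity C = ρ c_p D = 997 × 4170 × 33.9 = 1.41×10^8 J/(m^2 K).
Angular frequency ω = 2π / T = 2π / 86400 s = 7.27×10^-5 s⁻¹.
√((Cω)² + λ²) = √((10200)² + 4.30²) = 10200 W/(m²·K).
Amplitude A = F₀ / √((Cω)²+λ²) = 285 / 10200 = 0.0278 K.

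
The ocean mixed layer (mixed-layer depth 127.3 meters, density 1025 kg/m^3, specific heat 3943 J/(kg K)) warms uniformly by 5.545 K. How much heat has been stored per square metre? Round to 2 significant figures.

2.9×10^9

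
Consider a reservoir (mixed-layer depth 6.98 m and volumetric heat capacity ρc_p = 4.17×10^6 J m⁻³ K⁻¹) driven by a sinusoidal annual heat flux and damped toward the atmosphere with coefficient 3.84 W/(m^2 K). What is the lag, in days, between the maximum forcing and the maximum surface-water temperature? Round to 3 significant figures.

57.3 days

Areal heat capacity C = ρc_p × D = 4.17×10^6 × 6.98 = 2.91×10^7 J/(m²·K).
ω = 2π / 3.15×10^7 s = 1.99×10^-7 s⁻¹.
Phase lag φ = arctan(Cω/λ) = arctan(5.80/3.84) = 0.986 rad.
Time lag = φ / ω = 0.986 / 1.99×10^-7 = 4.95×10^6 s = 57.3 days.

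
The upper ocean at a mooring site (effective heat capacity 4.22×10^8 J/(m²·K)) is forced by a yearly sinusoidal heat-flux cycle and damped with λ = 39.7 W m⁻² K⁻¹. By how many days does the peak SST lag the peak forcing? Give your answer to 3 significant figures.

65.6 days

Areal heat capacity C = 4.22×10^8 J/(m²·K) (given).
ω = 2π / 3.15×10^7 s = 1.99×10^-7 s⁻¹.
Phase lag φ = arctan(Cω/λ) = arctan(84.1/39.7) = 1.13 rad.
Time lag = φ / ω = 1.13 / 1.99×10^-7 = 5.67×10^6 s = 65.6 days.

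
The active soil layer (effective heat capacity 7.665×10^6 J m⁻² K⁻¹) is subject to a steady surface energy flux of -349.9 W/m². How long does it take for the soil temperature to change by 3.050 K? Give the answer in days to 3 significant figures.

Areal heat capacity C = 7.665×10^6 J m⁻² K⁻¹ (given).
Time required: Δt = C ΔT / F = 7.66×10^6 × -3.050 / -349.9 = 66800 s.
In days: 66800 s / (86400 s/day) = 0.773 days.

0.773 days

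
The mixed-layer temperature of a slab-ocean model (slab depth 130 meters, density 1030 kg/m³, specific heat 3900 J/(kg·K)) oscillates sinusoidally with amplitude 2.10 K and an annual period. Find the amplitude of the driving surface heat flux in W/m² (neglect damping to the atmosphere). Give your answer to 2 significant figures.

Areal heat capacity C = ρ c_p D = 1030 × 3900 × 130 = 5.22×10^8 J m⁻² K⁻¹.
ω = 2π / 3.15×10^7 s = 1.99×10^-7 s⁻¹.
Cω = 5.22×10^8 × 1.99×10^-7 = 104 W/(m²·K).
F₀ = A × Cω = 2.10 × 104 = 218 W/m².

220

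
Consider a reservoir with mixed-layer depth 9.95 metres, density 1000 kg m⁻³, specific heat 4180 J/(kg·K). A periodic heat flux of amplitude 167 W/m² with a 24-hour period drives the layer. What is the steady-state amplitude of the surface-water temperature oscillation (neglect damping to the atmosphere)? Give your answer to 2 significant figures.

0.055 K

Areal heat capacity C = ρ c_p D = 1000 × 4180 × 9.95 = 4.16×10^7 J/(m^2 K).
Angular frequency ω = 2π / T = 2π / 86400 s = 7.27×10^-5 s⁻¹.
Cω = 4.16×10^7 × 7.27×10^-5 = 3020 W/(m²·K).
Amplitude A = F₀ / (Cω) = 167 / 3020 = 0.0552 K.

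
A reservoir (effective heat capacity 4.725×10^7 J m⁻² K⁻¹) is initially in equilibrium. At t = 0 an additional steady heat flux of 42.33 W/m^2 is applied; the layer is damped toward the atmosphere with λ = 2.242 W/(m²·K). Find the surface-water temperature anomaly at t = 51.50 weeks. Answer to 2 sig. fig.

Areal heat capacity C = 4.725×10^7 J m⁻² K⁻¹ (given).
τ = C / λ = 4.73×10^7 / 2.242 = 2.11×10^7 s.
Equilibrium anomaly ΔT_eq = F / λ = 42.33 / 2.242 = 18.9 K.
t = 51.50 weeks = 3.11×10^7 s, so t/τ = 1.48.
ΔT(t) = ΔT_eq (1 − e^(−t/τ)) = 18.9 × (1 − e^−1.48) = 14.6 K.

15 K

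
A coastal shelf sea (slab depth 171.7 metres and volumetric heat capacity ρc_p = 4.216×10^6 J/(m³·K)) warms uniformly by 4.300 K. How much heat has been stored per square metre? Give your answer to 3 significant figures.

3.11×10^9

Areal heat capacity C = ρc_p × D = 4.216×10^6 × 171.7 = 7.24×10^8 J/(m²·K).
ΔQ = C ΔT = 7.24×10^8 × 4.300 = 3.11×10^9 J/m².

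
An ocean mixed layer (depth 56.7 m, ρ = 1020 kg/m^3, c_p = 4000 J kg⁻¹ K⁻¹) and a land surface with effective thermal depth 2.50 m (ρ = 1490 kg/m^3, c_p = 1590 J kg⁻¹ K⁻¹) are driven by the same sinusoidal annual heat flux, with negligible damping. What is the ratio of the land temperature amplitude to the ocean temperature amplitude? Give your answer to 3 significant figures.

C_ocean = 1020 × 4000 × 56.7 = 2.31×10^8 J/(m²·K).
C_land = 1490 × 1590 × 2.50 = 5.92×10^6 J/(m²·K).
Undamped amplitude ∝ 1/C, so A_land/A_ocean = C_ocean/C_land = 39.1.

39.1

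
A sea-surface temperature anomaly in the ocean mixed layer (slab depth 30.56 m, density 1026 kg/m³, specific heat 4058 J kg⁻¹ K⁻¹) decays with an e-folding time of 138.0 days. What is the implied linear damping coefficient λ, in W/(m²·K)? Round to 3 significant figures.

10.7

Areal heat capacity C = ρ c_p D = 1026 × 4058 × 30.56 = 1.27×10^8 J m⁻² K⁻¹.
τ = 138.0 days = 1.19×10^7 s.
λ = C / τ = 1.27×10^8 / 1.19×10^7 = 10.7 W/(m²·K).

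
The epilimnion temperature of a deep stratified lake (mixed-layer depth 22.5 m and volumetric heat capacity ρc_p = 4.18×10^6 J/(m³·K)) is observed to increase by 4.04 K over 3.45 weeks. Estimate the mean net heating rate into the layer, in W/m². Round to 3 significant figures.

182

Areal heat capacity C = ρc_p × D = 4.18×10^6 × 22.5 = 9.41×10^7 J m⁻² K⁻¹.
Required heat per unit area: Q = C ΔT = 9.41×10^7 × 4.04 = 3.80×10^8 J/m².
Flux F = Q / Δt = 3.80×10^8 / 2.09×10^6 s = 182 W/m².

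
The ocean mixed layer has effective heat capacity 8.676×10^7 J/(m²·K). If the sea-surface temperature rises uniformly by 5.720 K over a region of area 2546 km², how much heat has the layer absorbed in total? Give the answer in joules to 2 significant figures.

1.3×10^18 J

Areal heat capacity C = 8.676×10^7 J/(m²·K) (given).
Heat per unit area: q = C ΔT = 8.68×10^7 × 5.720 = 4.96×10^8 J/m².
Total heat: Q = q × A = 4.96×10^8 × (2546 × 10⁶ m²) = 1.26×10^18 J.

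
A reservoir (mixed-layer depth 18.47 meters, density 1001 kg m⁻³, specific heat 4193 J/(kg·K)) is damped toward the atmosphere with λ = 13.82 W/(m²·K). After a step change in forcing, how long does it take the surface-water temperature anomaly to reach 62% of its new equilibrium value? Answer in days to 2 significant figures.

63 days

Areal heat capacity C = ρ c_p D = 1001 × 4193 × 18.47 = 7.75×10^7 J m⁻² K⁻¹.
τ = C / λ = 7.75×10^7 / 13.82 = 5.61×10^6 s.
Fraction reached: 1 − e^(−t/τ) = 0.62 ⇒ t = −τ ln(1 − 0.62) = τ × 0.968.
t = 5.43×10^6 s = 62.8 days.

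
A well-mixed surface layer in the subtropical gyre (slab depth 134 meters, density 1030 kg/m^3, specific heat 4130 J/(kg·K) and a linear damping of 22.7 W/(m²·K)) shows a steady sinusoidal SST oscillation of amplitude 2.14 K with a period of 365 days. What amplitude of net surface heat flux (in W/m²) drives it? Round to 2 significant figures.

250

Areal heat capacity C = ρ c_p D = 1030 × 4130 × 134 = 5.70×10^8 J/(m²·K).
ω = 2π / 3.15×10^7 s = 1.99×10^-7 s⁻¹.
√((Cω)² + λ²) = √((114)² + 22.7²) = 116 W/(m²·K).
F₀ = A × √((Cω)²+λ²) = 2.14 × 116 = 248 W/m².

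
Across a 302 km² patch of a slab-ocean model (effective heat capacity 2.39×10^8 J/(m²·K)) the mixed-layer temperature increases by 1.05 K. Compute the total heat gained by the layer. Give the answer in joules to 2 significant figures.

7.6×10^16 J

Areal heat capacity C = 2.39×10^8 J/(m²·K) (given).
Heat per unit area: q = C ΔT = 2.39×10^8 × 1.05 = 2.51×10^8 J/m².
Total heat: Q = q × A = 2.51×10^8 × (302 × 10⁶ m²) = 7.58×10^16 J.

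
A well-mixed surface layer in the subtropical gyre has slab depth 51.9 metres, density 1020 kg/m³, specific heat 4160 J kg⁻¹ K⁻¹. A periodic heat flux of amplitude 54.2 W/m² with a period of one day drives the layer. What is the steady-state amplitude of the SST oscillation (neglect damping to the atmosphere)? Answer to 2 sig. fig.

Areal heat capacity C = ρ c_p D = 1020 × 4160 × 51.9 = 2.20×10^8 J m⁻² K⁻¹.
Angular frequency ω = 2π / T = 2π / 86400 s = 7.27×10^-5 s⁻¹.
Cω = 2.20×10^8 × 7.27×10^-5 = 16000 W/(m²·K).
Amplitude A = F₀ / (Cω) = 54.2 / 16000 = 0.00338 K.

0.0034 K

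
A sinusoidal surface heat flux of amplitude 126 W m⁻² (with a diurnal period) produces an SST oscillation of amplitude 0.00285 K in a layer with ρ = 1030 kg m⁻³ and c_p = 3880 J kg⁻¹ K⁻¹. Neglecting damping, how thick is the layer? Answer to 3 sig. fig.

152 m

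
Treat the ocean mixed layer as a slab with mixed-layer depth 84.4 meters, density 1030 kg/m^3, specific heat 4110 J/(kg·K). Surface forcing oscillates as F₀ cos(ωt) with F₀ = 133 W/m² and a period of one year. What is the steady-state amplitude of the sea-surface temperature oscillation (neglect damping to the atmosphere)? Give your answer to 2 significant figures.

Areal heat capacity C = ρ c_p D = 1030 × 4110 × 84.4 = 3.57×10^8 J/(m²·K).
Angular frequency ω = 2π / T = 2π / 3.15×10^7 s = 1.99×10^-7 s⁻¹.
Cω = 3.57×10^8 × 1.99×10^-7 = 71.2 W/(m²·K).
Amplitude A = F₀ / (Cω) = 133 / 71.2 = 1.87 K.

1.9 K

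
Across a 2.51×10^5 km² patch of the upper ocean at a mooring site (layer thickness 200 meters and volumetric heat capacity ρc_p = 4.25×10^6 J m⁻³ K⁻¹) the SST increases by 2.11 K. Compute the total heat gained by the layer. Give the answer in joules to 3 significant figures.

4.50×10^20 J

Areal heat capacity C = ρc_p × D = 4.25×10^6 × 200 = 8.50×10^8 J m⁻² K⁻¹.
Heat per unit area: q = C ΔT = 8.50×10^8 × 2.11 = 1.79×10^9 J/m².
Total heat: Q = q × A = 1.79×10^9 × (2.51×10^5 × 10⁶ m²) = 4.50×10^20 J.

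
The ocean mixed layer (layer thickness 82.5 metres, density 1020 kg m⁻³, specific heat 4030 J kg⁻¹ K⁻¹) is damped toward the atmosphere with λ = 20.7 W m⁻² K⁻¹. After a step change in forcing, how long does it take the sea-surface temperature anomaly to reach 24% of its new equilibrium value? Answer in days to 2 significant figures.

52 days

Areal heat capacity C = ρ c_p D = 1020 × 4030 × 82.5 = 3.39×10^8 J/(m^2 K).
τ = C / λ = 3.39×10^8 / 20.7 = 1.64×10^7 s.
Fraction reached: 1 − e^(−t/τ) = 0.24 ⇒ t = −τ ln(1 − 0.24) = τ × 0.274.
t = 4.50×10^6 s = 52.0 days.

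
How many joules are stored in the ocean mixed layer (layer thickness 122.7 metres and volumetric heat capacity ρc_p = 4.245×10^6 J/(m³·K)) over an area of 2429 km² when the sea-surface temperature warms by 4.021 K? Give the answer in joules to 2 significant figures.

5.1×10^18 J

Areal heat capacity C = ρc_p × D = 4.245×10^6 × 122.7 = 5.21×10^8 J/(m²·K).
Heat per unit area: q = C ΔT = 5.21×10^8 × 4.021 = 2.09×10^9 J/m².
Total heat: Q = q × A = 2.09×10^9 × (2429 × 10⁶ m²) = 5.09×10^18 J.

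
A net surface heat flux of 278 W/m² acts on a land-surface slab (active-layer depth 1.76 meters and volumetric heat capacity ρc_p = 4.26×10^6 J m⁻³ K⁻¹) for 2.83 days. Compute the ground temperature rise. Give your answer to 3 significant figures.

9.07 K

Areal heat capacity C = ρc_p × D = 4.26×10^6 × 1.76 = 7.50×10^6 J/(m²·K).
Net heat input Q = F Δt = 278 × (2.83 days × 86400 s/day) = 6.80×10^7 J/m².
ΔT = Q / C = 6.80×10^7 / 7.50×10^6 = 9.07 K.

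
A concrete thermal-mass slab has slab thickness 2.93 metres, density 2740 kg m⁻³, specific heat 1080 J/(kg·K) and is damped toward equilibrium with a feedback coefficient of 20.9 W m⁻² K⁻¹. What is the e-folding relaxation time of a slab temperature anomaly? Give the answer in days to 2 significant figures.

4.8 days

Areal heat capacity C = ρ c_p D = 2740 × 1080 × 2.93 = 8.67×10^6 J/(m²·K).
Relaxation time τ = C / λ = 8.67×10^6 / 20.9 = 4.15×10^5 s.
In days: 4.15×10^5 s / (86400 s/day) = 4.80 days.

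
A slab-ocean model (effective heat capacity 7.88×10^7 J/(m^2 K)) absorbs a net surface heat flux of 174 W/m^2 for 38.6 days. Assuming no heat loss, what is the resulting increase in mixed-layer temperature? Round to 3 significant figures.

Areal heat capacity C = 7.88×10^7 J/(m^2 K) (given).
Net heat input Q = F Δt = 174 × (38.6 days × 86400 s/day) = 5.80×10^8 J/m².
ΔT = Q / C = 5.80×10^8 / 7.88×10^7 = 7.36 K.

7.36 K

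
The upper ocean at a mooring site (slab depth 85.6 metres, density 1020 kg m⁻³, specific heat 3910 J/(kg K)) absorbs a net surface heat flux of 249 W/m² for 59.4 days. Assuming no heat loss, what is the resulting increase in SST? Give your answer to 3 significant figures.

3.74 K

Areal heat capacity C = ρ c_p D = 1020 × 3910 × 85.6 = 3.41×10^8 J/(m^2 K).
Net heat input Q = F Δt = 249 × (59.4 days × 86400 s/day) = 1.28×10^9 J/m².
ΔT = Q / C = 1.28×10^9 / 3.41×10^8 = 3.74 K.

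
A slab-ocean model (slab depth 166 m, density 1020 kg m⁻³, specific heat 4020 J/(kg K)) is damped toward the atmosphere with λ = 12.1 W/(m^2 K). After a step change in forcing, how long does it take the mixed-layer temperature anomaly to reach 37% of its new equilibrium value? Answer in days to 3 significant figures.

Areal heat capacity C = ρ c_p D = 1020 × 4020 × 166 = 6.81×10^8 J m⁻² K⁻¹.
τ = C / λ = 6.81×10^8 / 12.1 = 5.63×10^7 s.
Fraction reached: 1 − e^(−t/τ) = 0.37 ⇒ t = −τ ln(1 − 0.37) = τ × 0.462.
t = 2.60×10^7 s = 301 days.

301 days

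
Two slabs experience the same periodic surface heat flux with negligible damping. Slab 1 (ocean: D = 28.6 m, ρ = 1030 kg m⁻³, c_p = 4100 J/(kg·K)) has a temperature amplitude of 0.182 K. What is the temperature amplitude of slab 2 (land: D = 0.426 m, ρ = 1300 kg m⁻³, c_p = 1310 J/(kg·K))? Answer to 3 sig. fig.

30.3 K

C_ocean = 1.21×10^8 J/(m²·K); C_land = 7.25×10^5 J/(m²·K).
A ∝ 1/C ⇒ A_land = A_ocean × C_ocean/C_land = 0.182 × 166 = 30.3 K.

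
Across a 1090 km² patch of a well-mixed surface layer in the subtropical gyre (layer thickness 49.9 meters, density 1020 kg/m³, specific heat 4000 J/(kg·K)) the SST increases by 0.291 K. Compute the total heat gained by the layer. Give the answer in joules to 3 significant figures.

6.46×10^16 J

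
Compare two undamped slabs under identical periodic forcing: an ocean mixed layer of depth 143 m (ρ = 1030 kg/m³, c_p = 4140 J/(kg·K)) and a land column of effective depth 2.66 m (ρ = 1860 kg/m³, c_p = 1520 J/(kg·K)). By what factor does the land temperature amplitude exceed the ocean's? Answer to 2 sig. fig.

C_ocean = 1030 × 4140 × 143 = 6.10×10^8 J/(m²·K).
C_land = 1860 × 1520 × 2.66 = 7.52×10^6 J/(m²·K).
Undamped amplitude ∝ 1/C, so A_land/A_ocean = C_ocean/C_land = 81.1.

81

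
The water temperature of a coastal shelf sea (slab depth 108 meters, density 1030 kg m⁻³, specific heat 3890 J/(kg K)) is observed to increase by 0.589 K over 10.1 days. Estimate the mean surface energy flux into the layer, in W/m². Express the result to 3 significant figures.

292

Areal heat capacity C = ρ c_p D = 1030 × 3890 × 108 = 4.33×10^8 J/(m²·K).
Required heat per unit area: Q = C ΔT = 4.33×10^8 × 0.589 = 2.55×10^8 J/m².
Flux F = Q / Δt = 2.55×10^8 / 8.73×10^5 s = 292 W/m².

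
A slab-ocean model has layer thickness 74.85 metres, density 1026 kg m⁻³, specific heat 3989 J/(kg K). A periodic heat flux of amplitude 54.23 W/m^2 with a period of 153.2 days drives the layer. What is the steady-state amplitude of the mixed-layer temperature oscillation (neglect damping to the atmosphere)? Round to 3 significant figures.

0.373 K

Areal heat capacity C = ρ c_p D = 1026 × 3989 × 74.85 = 3.06×10^8 J/(m^2 K).
Angular frequency ω = 2π / T = 2π / 1.32×10^7 s = 4.75×10^-7 s⁻¹.
Cω = 3.06×10^8 × 4.75×10^-7 = 145 W/(m²·K).
Amplitude A = F₀ / (Cω) = 54.23 / 145 = 0.373 K.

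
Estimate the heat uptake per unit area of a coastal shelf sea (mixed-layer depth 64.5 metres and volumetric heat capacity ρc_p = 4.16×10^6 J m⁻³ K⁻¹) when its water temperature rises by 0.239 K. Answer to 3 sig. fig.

6.41×10^7

Areal heat capacity C = ρc_p × D = 4.16×10^6 × 64.5 = 2.68×10^8 J/(m^2 K).
ΔQ = C ΔT = 2.68×10^8 × 0.239 = 6.41×10^7 J/m².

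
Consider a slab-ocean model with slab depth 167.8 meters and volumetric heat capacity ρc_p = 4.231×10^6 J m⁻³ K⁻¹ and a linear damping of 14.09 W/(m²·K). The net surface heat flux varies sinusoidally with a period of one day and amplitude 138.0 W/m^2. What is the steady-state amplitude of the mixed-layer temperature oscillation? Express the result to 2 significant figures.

0.0027 K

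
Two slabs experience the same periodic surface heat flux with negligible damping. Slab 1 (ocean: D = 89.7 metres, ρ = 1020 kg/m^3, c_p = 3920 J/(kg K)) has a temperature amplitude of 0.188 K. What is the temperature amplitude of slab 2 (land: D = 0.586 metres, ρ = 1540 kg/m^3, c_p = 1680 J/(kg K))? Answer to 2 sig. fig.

C_ocean = 3.59×10^8 J/(m²·K); C_land = 1.52×10^6 J/(m²·K).
A ∝ 1/C ⇒ A_land = A_ocean × C_ocean/C_land = 0.188 × 237 = 44.5 K.

44 K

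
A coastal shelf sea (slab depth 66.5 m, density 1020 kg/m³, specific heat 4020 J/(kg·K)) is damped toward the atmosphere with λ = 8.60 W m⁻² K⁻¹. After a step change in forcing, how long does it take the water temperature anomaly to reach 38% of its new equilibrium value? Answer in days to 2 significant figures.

Areal heat capacity C = ρ c_p D = 1020 × 4020 × 66.5 = 2.73×10^8 J m⁻² K⁻¹.
τ = C / λ = 2.73×10^8 / 8.60 = 3.17×10^7 s.
Fraction reached: 1 − e^(−t/τ) = 0.38 ⇒ t = −τ ln(1 − 0.38) = τ × 0.478.
t = 1.52×10^7 s = 175 days.

180 days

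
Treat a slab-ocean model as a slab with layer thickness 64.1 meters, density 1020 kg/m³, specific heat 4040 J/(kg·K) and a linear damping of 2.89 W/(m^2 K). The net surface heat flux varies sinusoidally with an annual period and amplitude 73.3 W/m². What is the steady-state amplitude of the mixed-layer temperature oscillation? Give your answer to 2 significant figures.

1.4 K

Areal heat capacity C = ρ c_p D = 1020 × 4040 × 64.1 = 2.64×10^8 J m⁻² K⁻¹.
Angular frequency ω = 2π / T = 2π / 3.15×10^7 s = 1.99×10^-7 s⁻¹.
√((Cω)² + λ²) = √((52.6)² + 2.89²) = 52.7 W/(m²·K).
Amplitude A = F₀ / √((Cω)²+λ²) = 73.3 / 52.7 = 1.39 K.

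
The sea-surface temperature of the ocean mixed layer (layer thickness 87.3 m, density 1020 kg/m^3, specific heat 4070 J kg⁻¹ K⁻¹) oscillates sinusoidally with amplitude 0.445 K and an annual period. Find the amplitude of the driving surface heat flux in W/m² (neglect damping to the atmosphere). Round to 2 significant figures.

32

Areal heat capacity C = ρ c_p D = 1020 × 4070 × 87.3 = 3.62×10^8 J/(m^2 K).
ω = 2π / 3.15×10^7 s = 1.99×10^-7 s⁻¹.
Cω = 3.62×10^8 × 1.99×10^-7 = 72.2 W/(m²·K).
F₀ = A × Cω = 0.445 × 72.2 = 32.1 W/m².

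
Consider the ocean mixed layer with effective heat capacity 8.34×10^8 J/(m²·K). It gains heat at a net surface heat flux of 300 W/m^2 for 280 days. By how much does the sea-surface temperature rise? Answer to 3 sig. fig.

8.70 K

Areal heat capacity C = 8.34×10^8 J/(m²·K) (given).
Net heat input Q = F Δt = 300 × (280 days × 86400 s/day) = 7.26×10^9 J/m².
ΔT = Q / C = 7.26×10^9 / 8.34×10^8 = 8.70 K.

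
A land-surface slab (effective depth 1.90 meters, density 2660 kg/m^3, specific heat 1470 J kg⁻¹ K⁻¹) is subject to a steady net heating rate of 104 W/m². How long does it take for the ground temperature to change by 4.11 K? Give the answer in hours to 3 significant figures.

81.6 hours

Areal heat capacity C = ρ c_p D = 2660 × 1470 × 1.90 = 7.43×10^6 J/(m^2 K).
Time required: Δt = C ΔT / F = 7.43×10^6 × 4.11 / 104 = 2.94×10^5 s.
In hours: 2.94×10^5 s / (3600 s/hour) = 81.6 hours.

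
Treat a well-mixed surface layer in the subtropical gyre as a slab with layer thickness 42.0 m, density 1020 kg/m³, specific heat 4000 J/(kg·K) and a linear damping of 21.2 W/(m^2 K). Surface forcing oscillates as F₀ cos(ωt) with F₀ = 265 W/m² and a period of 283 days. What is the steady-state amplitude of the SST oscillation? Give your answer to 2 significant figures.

5.4 K

Areal heat capacity C = ρ c_p D = 1020 × 4000 × 42.0 = 1.71×10^8 J/(m^2 K).
Angular frequency ω = 2π / T = 2π / 2.45×10^7 s = 2.57×10^-7 s⁻¹.
√((Cω)² + λ²) = √((44.0)² + 21.2²) = 48.9 W/(m²·K).
Amplitude A = F₀ / √((Cω)²+λ²) = 265 / 48.9 = 5.42 K.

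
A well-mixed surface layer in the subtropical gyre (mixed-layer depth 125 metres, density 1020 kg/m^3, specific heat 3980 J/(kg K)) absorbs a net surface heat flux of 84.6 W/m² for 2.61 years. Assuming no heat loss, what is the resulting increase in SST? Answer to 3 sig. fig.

13.7 K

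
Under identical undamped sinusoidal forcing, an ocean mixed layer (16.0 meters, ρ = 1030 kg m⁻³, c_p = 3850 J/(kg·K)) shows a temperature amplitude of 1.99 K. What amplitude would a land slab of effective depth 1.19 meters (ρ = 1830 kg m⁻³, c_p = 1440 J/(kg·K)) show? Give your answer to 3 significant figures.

40.3 K

C_ocean = 6.34×10^7 J/(m²·K); C_land = 3.14×10^6 J/(m²·K).
A ∝ 1/C ⇒ A_land = A_ocean × C_ocean/C_land = 1.99 × 20.2 = 40.3 K.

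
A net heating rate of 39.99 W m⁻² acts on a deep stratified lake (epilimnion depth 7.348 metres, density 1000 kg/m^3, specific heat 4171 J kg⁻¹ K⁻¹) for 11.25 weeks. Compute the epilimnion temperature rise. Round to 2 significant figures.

8.9 K

Areal heat capacity C = ρ c_p D = 1000 × 4171 × 7.348 = 3.06×10^7 J m⁻² K⁻¹.
Net heat input Q = F Δt = 39.99 × (11.25 weeks × 6.048×10^5 s/week) = 2.72×10^8 J/m².
ΔT = Q / C = 2.72×10^8 / 3.06×10^7 = 8.88 K.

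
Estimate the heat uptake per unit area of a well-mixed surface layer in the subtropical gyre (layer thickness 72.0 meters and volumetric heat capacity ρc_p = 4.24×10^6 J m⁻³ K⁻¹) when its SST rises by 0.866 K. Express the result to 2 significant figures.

Areal heat capacity C = ρc_p × D = 4.24×10^6 × 72.0 = 3.05×10^8 J m⁻² K⁻¹.
ΔQ = C ΔT = 3.05×10^8 × 0.866 = 2.64×10^8 J/m².

2.6×10^8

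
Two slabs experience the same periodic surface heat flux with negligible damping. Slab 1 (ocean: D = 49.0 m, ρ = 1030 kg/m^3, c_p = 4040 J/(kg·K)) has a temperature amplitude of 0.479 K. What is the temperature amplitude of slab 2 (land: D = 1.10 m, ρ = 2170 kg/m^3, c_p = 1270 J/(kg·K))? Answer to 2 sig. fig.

C_ocean = 2.04×10^8 J/(m²·K); C_land = 3.03×10^6 J/(m²·K).
A ∝ 1/C ⇒ A_land = A_ocean × C_ocean/C_land = 0.479 × 67.3 = 32.2 K.

32 K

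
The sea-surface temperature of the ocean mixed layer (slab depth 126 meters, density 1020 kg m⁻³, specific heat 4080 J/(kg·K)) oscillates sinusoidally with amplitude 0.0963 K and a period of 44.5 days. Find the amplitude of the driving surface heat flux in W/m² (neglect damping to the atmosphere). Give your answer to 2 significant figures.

Areal heat capacity C = ρ c_p D = 1020 × 4080 × 126 = 5.24×10^8 J/(m²·K).
ω = 2π / 3.84×10^6 s = 1.63×10^-6 s⁻¹.
Cω = 5.24×10^8 × 1.63×10^-6 = 857 W/(m²·K).
F₀ = A × Cω = 0.0963 × 857 = 82.5 W/m².

83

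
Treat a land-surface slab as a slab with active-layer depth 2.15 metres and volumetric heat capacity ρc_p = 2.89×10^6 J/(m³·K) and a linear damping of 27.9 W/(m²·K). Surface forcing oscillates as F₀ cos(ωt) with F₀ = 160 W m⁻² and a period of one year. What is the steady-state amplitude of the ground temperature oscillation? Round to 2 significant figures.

Areal heat capacity C = ρc_p × D = 2.89×10^6 × 2.15 = 6.21×10^6 J/(m^2 K).
Angular frequency ω = 2π / T = 2π / 3.15×10^7 s = 1.99×10^-7 s⁻¹.
√((Cω)² + λ²) = √((1.24)² + 27.9²) = 27.9 W/(m²·K).
Amplitude A = F₀ / √((Cω)²+λ²) = 160 / 27.9 = 5.73 K.

5.7 K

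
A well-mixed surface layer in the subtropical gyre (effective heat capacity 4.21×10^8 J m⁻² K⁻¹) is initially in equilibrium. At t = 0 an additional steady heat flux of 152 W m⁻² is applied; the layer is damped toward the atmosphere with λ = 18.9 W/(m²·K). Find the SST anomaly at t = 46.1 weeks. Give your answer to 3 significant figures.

5.74 K

Areal heat capacity C = 4.21×10^8 J m⁻² K⁻¹ (given).
τ = C / λ = 4.21×10^8 / 18.9 = 2.23×10^7 s.
Equilibrium anomaly ΔT_eq = F / λ = 152 / 18.9 = 8.04 K.
t = 46.1 weeks = 2.79×10^7 s, so t/τ = 1.25.
ΔT(t) = ΔT_eq (1 − e^(−t/τ)) = 8.04 × (1 − e^−1.25) = 5.74 K.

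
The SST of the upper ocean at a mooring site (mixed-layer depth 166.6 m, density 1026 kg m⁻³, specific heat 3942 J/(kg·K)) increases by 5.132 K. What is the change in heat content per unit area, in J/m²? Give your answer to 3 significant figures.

3.46×10^9

Areal heat capacity C = ρ c_p D = 1026 × 3942 × 166.6 = 6.74×10^8 J/(m²·K).
ΔQ = C ΔT = 6.74×10^8 × 5.132 = 3.46×10^9 J/m².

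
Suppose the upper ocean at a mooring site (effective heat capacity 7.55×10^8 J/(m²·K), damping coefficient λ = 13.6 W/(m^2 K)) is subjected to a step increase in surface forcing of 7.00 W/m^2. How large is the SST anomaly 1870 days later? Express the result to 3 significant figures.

0.487 K

Areal heat capacity C = 7.55×10^8 J/(m²·K) (given).
τ = C / λ = 7.55×10^8 / 13.6 = 5.55×10^7 s.
Equilibrium anomaly ΔT_eq = F / λ = 7.00 / 13.6 = 0.515 K.
t = 1870 days = 1.62×10^8 s, so t/τ = 2.91.
ΔT(t) = ΔT_eq (1 − e^(−t/τ)) = 0.515 × (1 − e^−2.91) = 0.487 K.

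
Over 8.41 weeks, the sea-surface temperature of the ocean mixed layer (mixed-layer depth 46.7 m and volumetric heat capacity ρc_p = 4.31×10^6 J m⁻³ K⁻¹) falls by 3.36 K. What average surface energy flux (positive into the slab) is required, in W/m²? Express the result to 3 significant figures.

-133

Areal heat capacity C = ρc_p × D = 4.31×10^6 × 46.7 = 2.01×10^8 J/(m²·K).
Required heat per unit area: Q = C ΔT = 2.01×10^8 × -3.36 = -6.76×10^8 J/m².
Flux F = Q / Δt = -6.76×10^8 / 5.09×10^6 s = -133 W/m².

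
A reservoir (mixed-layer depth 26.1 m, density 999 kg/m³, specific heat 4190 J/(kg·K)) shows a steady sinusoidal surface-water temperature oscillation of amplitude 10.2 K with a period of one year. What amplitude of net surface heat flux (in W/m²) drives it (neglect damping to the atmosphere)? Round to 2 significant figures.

Areal heat capacity C = ρ c_p D = 999 × 4190 × 26.1 = 1.09×10^8 J/(m²·K).
ω = 2π / 3.15×10^7 s = 1.99×10^-7 s⁻¹.
Cω = 1.09×10^8 × 1.99×10^-7 = 21.8 W/(m²·K).
F₀ = A × Cω = 10.2 × 21.8 = 222 W/m².

220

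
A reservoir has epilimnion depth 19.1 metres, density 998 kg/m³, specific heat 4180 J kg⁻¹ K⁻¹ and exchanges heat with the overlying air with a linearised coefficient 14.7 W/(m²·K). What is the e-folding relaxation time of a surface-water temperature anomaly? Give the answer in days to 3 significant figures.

Areal heat capacity C = ρ c_p D = 998 × 4180 × 19.1 = 7.97×10^7 J m⁻² K⁻¹.
Relaxation time τ = C / λ = 7.97×10^7 / 14.7 = 5.42×10^6 s.
In days: 5.42×10^6 s / (86400 s/day) = 62.7 days.

62.7 days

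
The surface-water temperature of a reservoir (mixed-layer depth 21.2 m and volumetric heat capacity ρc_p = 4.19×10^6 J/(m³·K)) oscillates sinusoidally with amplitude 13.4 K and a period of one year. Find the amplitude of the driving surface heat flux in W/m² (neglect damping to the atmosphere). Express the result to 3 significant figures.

Areal heat capacity C = ρc_p × D = 4.19×10^6 × 21.2 = 8.88×10^7 J/(m^2 K).
ω = 2π / 3.15×10^7 s = 1.99×10^-7 s⁻¹.
Cω = 8.88×10^7 × 1.99×10^-7 = 17.7 W/(m²·K).
F₀ = A × Cω = 13.4 × 17.7 = 237 W/m².

237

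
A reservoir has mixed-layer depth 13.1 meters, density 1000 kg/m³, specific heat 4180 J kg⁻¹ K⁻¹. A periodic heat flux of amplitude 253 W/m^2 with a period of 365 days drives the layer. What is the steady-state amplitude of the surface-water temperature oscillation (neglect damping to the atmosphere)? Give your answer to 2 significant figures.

Areal heat capacity C = ρ c_p D = 1000 × 4180 × 13.1 = 5.48×10^7 J/(m²·K).
Angular frequency ω = 2π / T = 2π / 3.15×10^7 s = 1.99×10^-7 s⁻¹.
Cω = 5.48×10^7 × 1.99×10^-7 = 10.9 W/(m²·K).
Amplitude A = F₀ / (Cω) = 253 / 10.9 = 23.2 K.

23 K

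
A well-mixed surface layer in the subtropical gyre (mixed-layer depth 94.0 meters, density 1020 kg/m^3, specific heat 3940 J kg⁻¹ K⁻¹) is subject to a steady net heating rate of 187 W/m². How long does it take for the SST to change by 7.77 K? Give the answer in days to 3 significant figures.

182 days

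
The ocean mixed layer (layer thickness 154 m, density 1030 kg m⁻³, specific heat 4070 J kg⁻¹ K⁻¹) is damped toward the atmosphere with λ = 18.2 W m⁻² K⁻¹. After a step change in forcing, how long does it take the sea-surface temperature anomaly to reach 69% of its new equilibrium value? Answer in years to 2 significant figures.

1.3 years

Areal heat capacity C = ρ c_p D = 1030 × 4070 × 154 = 6.46×10^8 J/(m^2 K).
τ = C / λ = 6.46×10^8 / 18.2 = 3.55×10^7 s.
Fraction reached: 1 − e^(−t/τ) = 0.69 ⇒ t = −τ ln(1 − 0.69) = τ × 1.17.
t = 4.15×10^7 s = 1.32 years.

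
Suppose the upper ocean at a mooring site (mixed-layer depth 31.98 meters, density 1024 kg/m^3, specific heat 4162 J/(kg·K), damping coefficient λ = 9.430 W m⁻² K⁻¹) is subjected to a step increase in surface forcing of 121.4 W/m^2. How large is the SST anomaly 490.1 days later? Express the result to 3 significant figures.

12.2 K

Areal heat capacity C = ρ c_p D = 1024 × 4162 × 31.98 = 1.36×10^8 J m⁻² K⁻¹.
τ = C / λ = 1.36×10^8 / 9.430 = 1.45×10^7 s.
Equilibrium anomaly ΔT_eq = F / λ = 121.4 / 9.430 = 12.9 K.
t = 490.1 days = 4.23×10^7 s, so t/τ = 2.93.
ΔT(t) = ΔT_eq (1 − e^(−t/τ)) = 12.9 × (1 − e^−2.93) = 12.2 K.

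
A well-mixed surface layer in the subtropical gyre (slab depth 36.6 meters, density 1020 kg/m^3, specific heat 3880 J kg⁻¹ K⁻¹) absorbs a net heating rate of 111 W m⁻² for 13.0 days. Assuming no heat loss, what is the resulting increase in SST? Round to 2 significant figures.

0.86 K

Areal heat capacity C = ρ c_p D = 1020 × 3880 × 36.6 = 1.45×10^8 J m⁻² K⁻¹.
Net heat input Q = F Δt = 111 × (13.0 days × 86400 s/day) = 1.25×10^8 J/m².
ΔT = Q / C = 1.25×10^8 / 1.45×10^8 = 0.861 K.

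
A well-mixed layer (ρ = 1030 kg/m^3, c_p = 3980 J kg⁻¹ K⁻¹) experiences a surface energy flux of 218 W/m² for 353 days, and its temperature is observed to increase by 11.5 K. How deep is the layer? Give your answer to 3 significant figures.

Heat input Q = F Δt = 218 × 3.05×10^7 s = 6.65×10^9 J/m².
Required areal heat capacity C = Q / ΔT = 5.78×10^8 J/(m²·K).
Depth D = C / (ρ c_p) = 5.78×10^8 / (1030 × 3980) = 141 m.

141 m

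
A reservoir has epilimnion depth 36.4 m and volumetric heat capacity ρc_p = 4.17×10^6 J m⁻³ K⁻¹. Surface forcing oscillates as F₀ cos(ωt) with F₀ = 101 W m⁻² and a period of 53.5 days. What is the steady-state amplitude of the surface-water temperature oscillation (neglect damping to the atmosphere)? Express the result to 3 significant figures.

0.490 K

Areal heat capacity C = ρc_p × D = 4.17×10^6 × 36.4 = 1.52×10^8 J m⁻² K⁻¹.
Angular frequency ω = 2π / T = 2π / 4.62×10^6 s = 1.36×10^-6 s⁻¹.
Cω = 1.52×10^8 × 1.36×10^-6 = 206 W/(m²·K).
Amplitude A = F₀ / (Cω) = 101 / 206 = 0.490 K.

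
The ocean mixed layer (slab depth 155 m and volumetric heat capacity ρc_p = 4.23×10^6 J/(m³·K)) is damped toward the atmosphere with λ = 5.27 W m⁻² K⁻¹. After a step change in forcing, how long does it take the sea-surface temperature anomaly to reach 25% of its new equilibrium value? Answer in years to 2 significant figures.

1.1 years

Areal heat capacity C = ρc_p × D = 4.23×10^6 × 155 = 6.56×10^8 J/(m^2 K).
τ = C / λ = 6.56×10^8 / 5.27 = 1.24×10^8 s.
Fraction reached: 1 − e^(−t/τ) = 0.25 ⇒ t = −τ ln(1 − 0.25) = τ × 0.288.
t = 3.58×10^7 s = 1.13 years.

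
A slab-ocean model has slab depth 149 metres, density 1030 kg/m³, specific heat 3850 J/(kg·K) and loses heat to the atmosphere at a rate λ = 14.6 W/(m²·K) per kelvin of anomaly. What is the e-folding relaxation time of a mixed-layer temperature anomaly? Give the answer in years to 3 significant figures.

1.28 years

Areal heat capacity C = ρ c_p D = 1030 × 3850 × 149 = 5.91×10^8 J/(m^2 K).
Relaxation time τ = C / λ = 5.91×10^8 / 14.6 = 4.05×10^7 s.
In years: 4.05×10^7 s / (3.156×10^7 s/year) = 1.28 years.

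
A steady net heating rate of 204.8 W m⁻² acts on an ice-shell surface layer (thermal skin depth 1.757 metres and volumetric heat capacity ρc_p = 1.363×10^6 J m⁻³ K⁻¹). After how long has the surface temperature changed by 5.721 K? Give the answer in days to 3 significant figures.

0.774 days

Areal heat capacity C = ρc_p × D = 1.363×10^6 × 1.757 = 2.39×10^6 J/(m^2 K).
Time required: Δt = C ΔT / F = 2.39×10^6 × 5.721 / 204.8 = 66900 s.
In days: 66900 s / (86400 s/day) = 0.774 days.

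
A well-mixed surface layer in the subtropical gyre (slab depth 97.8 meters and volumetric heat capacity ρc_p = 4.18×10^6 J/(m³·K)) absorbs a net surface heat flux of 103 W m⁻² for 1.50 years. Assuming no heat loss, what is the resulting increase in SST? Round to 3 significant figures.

Areal heat capacity C = ρc_p × D = 4.18×10^6 × 97.8 = 4.09×10^8 J/(m^2 K).
Net heat input Q = F Δt = 103 × (1.50 years × 3.156×10^7 s/year) = 4.88×10^9 J/m².
ΔT = Q / C = 4.88×10^9 / 4.09×10^8 = 11.9 K.

11.9 K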